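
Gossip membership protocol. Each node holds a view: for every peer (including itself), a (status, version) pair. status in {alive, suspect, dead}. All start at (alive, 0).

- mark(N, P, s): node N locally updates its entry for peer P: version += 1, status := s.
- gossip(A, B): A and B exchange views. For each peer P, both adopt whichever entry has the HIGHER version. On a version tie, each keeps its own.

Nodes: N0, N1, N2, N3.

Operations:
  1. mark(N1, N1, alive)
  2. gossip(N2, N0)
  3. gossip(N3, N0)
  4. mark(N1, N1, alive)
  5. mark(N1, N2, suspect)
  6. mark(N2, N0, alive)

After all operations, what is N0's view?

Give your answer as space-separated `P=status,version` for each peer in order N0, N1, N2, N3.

Answer: N0=alive,0 N1=alive,0 N2=alive,0 N3=alive,0

Derivation:
Op 1: N1 marks N1=alive -> (alive,v1)
Op 2: gossip N2<->N0 -> N2.N0=(alive,v0) N2.N1=(alive,v0) N2.N2=(alive,v0) N2.N3=(alive,v0) | N0.N0=(alive,v0) N0.N1=(alive,v0) N0.N2=(alive,v0) N0.N3=(alive,v0)
Op 3: gossip N3<->N0 -> N3.N0=(alive,v0) N3.N1=(alive,v0) N3.N2=(alive,v0) N3.N3=(alive,v0) | N0.N0=(alive,v0) N0.N1=(alive,v0) N0.N2=(alive,v0) N0.N3=(alive,v0)
Op 4: N1 marks N1=alive -> (alive,v2)
Op 5: N1 marks N2=suspect -> (suspect,v1)
Op 6: N2 marks N0=alive -> (alive,v1)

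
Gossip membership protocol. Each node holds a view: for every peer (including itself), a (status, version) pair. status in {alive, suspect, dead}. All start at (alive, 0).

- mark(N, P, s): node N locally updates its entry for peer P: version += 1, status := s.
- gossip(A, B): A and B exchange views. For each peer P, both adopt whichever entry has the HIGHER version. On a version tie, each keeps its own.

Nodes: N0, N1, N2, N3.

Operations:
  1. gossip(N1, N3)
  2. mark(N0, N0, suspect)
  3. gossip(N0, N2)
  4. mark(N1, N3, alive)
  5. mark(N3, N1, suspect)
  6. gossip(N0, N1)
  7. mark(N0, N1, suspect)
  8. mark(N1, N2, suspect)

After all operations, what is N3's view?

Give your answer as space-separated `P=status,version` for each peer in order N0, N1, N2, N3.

Op 1: gossip N1<->N3 -> N1.N0=(alive,v0) N1.N1=(alive,v0) N1.N2=(alive,v0) N1.N3=(alive,v0) | N3.N0=(alive,v0) N3.N1=(alive,v0) N3.N2=(alive,v0) N3.N3=(alive,v0)
Op 2: N0 marks N0=suspect -> (suspect,v1)
Op 3: gossip N0<->N2 -> N0.N0=(suspect,v1) N0.N1=(alive,v0) N0.N2=(alive,v0) N0.N3=(alive,v0) | N2.N0=(suspect,v1) N2.N1=(alive,v0) N2.N2=(alive,v0) N2.N3=(alive,v0)
Op 4: N1 marks N3=alive -> (alive,v1)
Op 5: N3 marks N1=suspect -> (suspect,v1)
Op 6: gossip N0<->N1 -> N0.N0=(suspect,v1) N0.N1=(alive,v0) N0.N2=(alive,v0) N0.N3=(alive,v1) | N1.N0=(suspect,v1) N1.N1=(alive,v0) N1.N2=(alive,v0) N1.N3=(alive,v1)
Op 7: N0 marks N1=suspect -> (suspect,v1)
Op 8: N1 marks N2=suspect -> (suspect,v1)

Answer: N0=alive,0 N1=suspect,1 N2=alive,0 N3=alive,0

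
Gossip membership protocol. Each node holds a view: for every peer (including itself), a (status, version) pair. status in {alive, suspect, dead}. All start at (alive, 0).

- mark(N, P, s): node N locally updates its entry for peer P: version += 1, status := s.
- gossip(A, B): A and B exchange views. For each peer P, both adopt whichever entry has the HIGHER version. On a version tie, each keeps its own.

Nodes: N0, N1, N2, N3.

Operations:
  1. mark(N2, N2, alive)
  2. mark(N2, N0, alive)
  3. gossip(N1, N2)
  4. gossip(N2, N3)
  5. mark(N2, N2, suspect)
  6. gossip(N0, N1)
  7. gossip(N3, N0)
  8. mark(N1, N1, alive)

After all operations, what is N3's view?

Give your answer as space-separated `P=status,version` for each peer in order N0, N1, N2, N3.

Answer: N0=alive,1 N1=alive,0 N2=alive,1 N3=alive,0

Derivation:
Op 1: N2 marks N2=alive -> (alive,v1)
Op 2: N2 marks N0=alive -> (alive,v1)
Op 3: gossip N1<->N2 -> N1.N0=(alive,v1) N1.N1=(alive,v0) N1.N2=(alive,v1) N1.N3=(alive,v0) | N2.N0=(alive,v1) N2.N1=(alive,v0) N2.N2=(alive,v1) N2.N3=(alive,v0)
Op 4: gossip N2<->N3 -> N2.N0=(alive,v1) N2.N1=(alive,v0) N2.N2=(alive,v1) N2.N3=(alive,v0) | N3.N0=(alive,v1) N3.N1=(alive,v0) N3.N2=(alive,v1) N3.N3=(alive,v0)
Op 5: N2 marks N2=suspect -> (suspect,v2)
Op 6: gossip N0<->N1 -> N0.N0=(alive,v1) N0.N1=(alive,v0) N0.N2=(alive,v1) N0.N3=(alive,v0) | N1.N0=(alive,v1) N1.N1=(alive,v0) N1.N2=(alive,v1) N1.N3=(alive,v0)
Op 7: gossip N3<->N0 -> N3.N0=(alive,v1) N3.N1=(alive,v0) N3.N2=(alive,v1) N3.N3=(alive,v0) | N0.N0=(alive,v1) N0.N1=(alive,v0) N0.N2=(alive,v1) N0.N3=(alive,v0)
Op 8: N1 marks N1=alive -> (alive,v1)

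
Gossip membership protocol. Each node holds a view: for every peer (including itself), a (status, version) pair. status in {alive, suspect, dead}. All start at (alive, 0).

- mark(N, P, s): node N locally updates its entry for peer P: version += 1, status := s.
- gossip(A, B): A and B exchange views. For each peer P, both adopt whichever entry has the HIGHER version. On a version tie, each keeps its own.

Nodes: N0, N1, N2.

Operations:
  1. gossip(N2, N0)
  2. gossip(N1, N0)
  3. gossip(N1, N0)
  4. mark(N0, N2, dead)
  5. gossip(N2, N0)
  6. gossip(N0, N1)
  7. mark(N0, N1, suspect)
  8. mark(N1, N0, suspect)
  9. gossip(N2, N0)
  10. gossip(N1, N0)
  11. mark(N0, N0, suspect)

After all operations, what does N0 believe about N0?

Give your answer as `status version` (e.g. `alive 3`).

Answer: suspect 2

Derivation:
Op 1: gossip N2<->N0 -> N2.N0=(alive,v0) N2.N1=(alive,v0) N2.N2=(alive,v0) | N0.N0=(alive,v0) N0.N1=(alive,v0) N0.N2=(alive,v0)
Op 2: gossip N1<->N0 -> N1.N0=(alive,v0) N1.N1=(alive,v0) N1.N2=(alive,v0) | N0.N0=(alive,v0) N0.N1=(alive,v0) N0.N2=(alive,v0)
Op 3: gossip N1<->N0 -> N1.N0=(alive,v0) N1.N1=(alive,v0) N1.N2=(alive,v0) | N0.N0=(alive,v0) N0.N1=(alive,v0) N0.N2=(alive,v0)
Op 4: N0 marks N2=dead -> (dead,v1)
Op 5: gossip N2<->N0 -> N2.N0=(alive,v0) N2.N1=(alive,v0) N2.N2=(dead,v1) | N0.N0=(alive,v0) N0.N1=(alive,v0) N0.N2=(dead,v1)
Op 6: gossip N0<->N1 -> N0.N0=(alive,v0) N0.N1=(alive,v0) N0.N2=(dead,v1) | N1.N0=(alive,v0) N1.N1=(alive,v0) N1.N2=(dead,v1)
Op 7: N0 marks N1=suspect -> (suspect,v1)
Op 8: N1 marks N0=suspect -> (suspect,v1)
Op 9: gossip N2<->N0 -> N2.N0=(alive,v0) N2.N1=(suspect,v1) N2.N2=(dead,v1) | N0.N0=(alive,v0) N0.N1=(suspect,v1) N0.N2=(dead,v1)
Op 10: gossip N1<->N0 -> N1.N0=(suspect,v1) N1.N1=(suspect,v1) N1.N2=(dead,v1) | N0.N0=(suspect,v1) N0.N1=(suspect,v1) N0.N2=(dead,v1)
Op 11: N0 marks N0=suspect -> (suspect,v2)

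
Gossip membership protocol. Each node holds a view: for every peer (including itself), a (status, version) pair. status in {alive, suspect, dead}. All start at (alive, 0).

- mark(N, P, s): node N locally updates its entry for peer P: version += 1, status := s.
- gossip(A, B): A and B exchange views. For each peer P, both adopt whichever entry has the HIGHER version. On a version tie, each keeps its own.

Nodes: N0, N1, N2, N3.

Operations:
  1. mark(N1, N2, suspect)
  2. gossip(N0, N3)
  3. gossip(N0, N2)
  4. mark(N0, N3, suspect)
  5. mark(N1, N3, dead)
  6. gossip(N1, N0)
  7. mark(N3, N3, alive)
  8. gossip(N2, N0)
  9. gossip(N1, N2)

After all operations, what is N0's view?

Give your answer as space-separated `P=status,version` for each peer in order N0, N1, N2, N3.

Answer: N0=alive,0 N1=alive,0 N2=suspect,1 N3=suspect,1

Derivation:
Op 1: N1 marks N2=suspect -> (suspect,v1)
Op 2: gossip N0<->N3 -> N0.N0=(alive,v0) N0.N1=(alive,v0) N0.N2=(alive,v0) N0.N3=(alive,v0) | N3.N0=(alive,v0) N3.N1=(alive,v0) N3.N2=(alive,v0) N3.N3=(alive,v0)
Op 3: gossip N0<->N2 -> N0.N0=(alive,v0) N0.N1=(alive,v0) N0.N2=(alive,v0) N0.N3=(alive,v0) | N2.N0=(alive,v0) N2.N1=(alive,v0) N2.N2=(alive,v0) N2.N3=(alive,v0)
Op 4: N0 marks N3=suspect -> (suspect,v1)
Op 5: N1 marks N3=dead -> (dead,v1)
Op 6: gossip N1<->N0 -> N1.N0=(alive,v0) N1.N1=(alive,v0) N1.N2=(suspect,v1) N1.N3=(dead,v1) | N0.N0=(alive,v0) N0.N1=(alive,v0) N0.N2=(suspect,v1) N0.N3=(suspect,v1)
Op 7: N3 marks N3=alive -> (alive,v1)
Op 8: gossip N2<->N0 -> N2.N0=(alive,v0) N2.N1=(alive,v0) N2.N2=(suspect,v1) N2.N3=(suspect,v1) | N0.N0=(alive,v0) N0.N1=(alive,v0) N0.N2=(suspect,v1) N0.N3=(suspect,v1)
Op 9: gossip N1<->N2 -> N1.N0=(alive,v0) N1.N1=(alive,v0) N1.N2=(suspect,v1) N1.N3=(dead,v1) | N2.N0=(alive,v0) N2.N1=(alive,v0) N2.N2=(suspect,v1) N2.N3=(suspect,v1)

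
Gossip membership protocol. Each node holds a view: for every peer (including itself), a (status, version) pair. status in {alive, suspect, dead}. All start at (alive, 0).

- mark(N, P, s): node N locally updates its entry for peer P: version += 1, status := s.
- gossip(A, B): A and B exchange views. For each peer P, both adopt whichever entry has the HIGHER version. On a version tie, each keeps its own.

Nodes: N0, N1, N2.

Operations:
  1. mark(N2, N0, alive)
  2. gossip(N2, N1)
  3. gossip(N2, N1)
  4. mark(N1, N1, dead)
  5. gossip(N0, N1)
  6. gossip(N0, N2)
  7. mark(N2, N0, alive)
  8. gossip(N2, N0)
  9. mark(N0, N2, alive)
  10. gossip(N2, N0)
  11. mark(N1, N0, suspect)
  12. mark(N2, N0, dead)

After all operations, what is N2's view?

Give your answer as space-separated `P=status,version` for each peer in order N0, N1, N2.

Op 1: N2 marks N0=alive -> (alive,v1)
Op 2: gossip N2<->N1 -> N2.N0=(alive,v1) N2.N1=(alive,v0) N2.N2=(alive,v0) | N1.N0=(alive,v1) N1.N1=(alive,v0) N1.N2=(alive,v0)
Op 3: gossip N2<->N1 -> N2.N0=(alive,v1) N2.N1=(alive,v0) N2.N2=(alive,v0) | N1.N0=(alive,v1) N1.N1=(alive,v0) N1.N2=(alive,v0)
Op 4: N1 marks N1=dead -> (dead,v1)
Op 5: gossip N0<->N1 -> N0.N0=(alive,v1) N0.N1=(dead,v1) N0.N2=(alive,v0) | N1.N0=(alive,v1) N1.N1=(dead,v1) N1.N2=(alive,v0)
Op 6: gossip N0<->N2 -> N0.N0=(alive,v1) N0.N1=(dead,v1) N0.N2=(alive,v0) | N2.N0=(alive,v1) N2.N1=(dead,v1) N2.N2=(alive,v0)
Op 7: N2 marks N0=alive -> (alive,v2)
Op 8: gossip N2<->N0 -> N2.N0=(alive,v2) N2.N1=(dead,v1) N2.N2=(alive,v0) | N0.N0=(alive,v2) N0.N1=(dead,v1) N0.N2=(alive,v0)
Op 9: N0 marks N2=alive -> (alive,v1)
Op 10: gossip N2<->N0 -> N2.N0=(alive,v2) N2.N1=(dead,v1) N2.N2=(alive,v1) | N0.N0=(alive,v2) N0.N1=(dead,v1) N0.N2=(alive,v1)
Op 11: N1 marks N0=suspect -> (suspect,v2)
Op 12: N2 marks N0=dead -> (dead,v3)

Answer: N0=dead,3 N1=dead,1 N2=alive,1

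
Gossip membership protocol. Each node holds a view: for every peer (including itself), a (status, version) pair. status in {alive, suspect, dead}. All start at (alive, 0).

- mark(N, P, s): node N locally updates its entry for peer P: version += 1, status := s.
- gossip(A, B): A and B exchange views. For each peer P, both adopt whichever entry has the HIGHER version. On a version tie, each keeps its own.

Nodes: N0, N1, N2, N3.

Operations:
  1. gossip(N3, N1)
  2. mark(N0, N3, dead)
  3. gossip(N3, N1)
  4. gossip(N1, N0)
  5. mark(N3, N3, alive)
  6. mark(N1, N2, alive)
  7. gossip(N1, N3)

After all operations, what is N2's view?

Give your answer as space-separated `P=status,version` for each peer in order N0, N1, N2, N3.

Answer: N0=alive,0 N1=alive,0 N2=alive,0 N3=alive,0

Derivation:
Op 1: gossip N3<->N1 -> N3.N0=(alive,v0) N3.N1=(alive,v0) N3.N2=(alive,v0) N3.N3=(alive,v0) | N1.N0=(alive,v0) N1.N1=(alive,v0) N1.N2=(alive,v0) N1.N3=(alive,v0)
Op 2: N0 marks N3=dead -> (dead,v1)
Op 3: gossip N3<->N1 -> N3.N0=(alive,v0) N3.N1=(alive,v0) N3.N2=(alive,v0) N3.N3=(alive,v0) | N1.N0=(alive,v0) N1.N1=(alive,v0) N1.N2=(alive,v0) N1.N3=(alive,v0)
Op 4: gossip N1<->N0 -> N1.N0=(alive,v0) N1.N1=(alive,v0) N1.N2=(alive,v0) N1.N3=(dead,v1) | N0.N0=(alive,v0) N0.N1=(alive,v0) N0.N2=(alive,v0) N0.N3=(dead,v1)
Op 5: N3 marks N3=alive -> (alive,v1)
Op 6: N1 marks N2=alive -> (alive,v1)
Op 7: gossip N1<->N3 -> N1.N0=(alive,v0) N1.N1=(alive,v0) N1.N2=(alive,v1) N1.N3=(dead,v1) | N3.N0=(alive,v0) N3.N1=(alive,v0) N3.N2=(alive,v1) N3.N3=(alive,v1)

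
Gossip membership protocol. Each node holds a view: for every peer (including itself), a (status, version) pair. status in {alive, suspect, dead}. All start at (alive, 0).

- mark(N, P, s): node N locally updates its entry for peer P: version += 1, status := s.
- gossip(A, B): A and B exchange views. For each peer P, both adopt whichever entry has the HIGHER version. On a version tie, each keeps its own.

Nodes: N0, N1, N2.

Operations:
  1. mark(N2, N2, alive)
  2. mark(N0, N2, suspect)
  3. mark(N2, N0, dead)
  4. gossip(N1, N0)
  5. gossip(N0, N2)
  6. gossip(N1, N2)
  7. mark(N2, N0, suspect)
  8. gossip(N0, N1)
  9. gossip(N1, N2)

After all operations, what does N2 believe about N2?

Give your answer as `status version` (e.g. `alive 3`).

Op 1: N2 marks N2=alive -> (alive,v1)
Op 2: N0 marks N2=suspect -> (suspect,v1)
Op 3: N2 marks N0=dead -> (dead,v1)
Op 4: gossip N1<->N0 -> N1.N0=(alive,v0) N1.N1=(alive,v0) N1.N2=(suspect,v1) | N0.N0=(alive,v0) N0.N1=(alive,v0) N0.N2=(suspect,v1)
Op 5: gossip N0<->N2 -> N0.N0=(dead,v1) N0.N1=(alive,v0) N0.N2=(suspect,v1) | N2.N0=(dead,v1) N2.N1=(alive,v0) N2.N2=(alive,v1)
Op 6: gossip N1<->N2 -> N1.N0=(dead,v1) N1.N1=(alive,v0) N1.N2=(suspect,v1) | N2.N0=(dead,v1) N2.N1=(alive,v0) N2.N2=(alive,v1)
Op 7: N2 marks N0=suspect -> (suspect,v2)
Op 8: gossip N0<->N1 -> N0.N0=(dead,v1) N0.N1=(alive,v0) N0.N2=(suspect,v1) | N1.N0=(dead,v1) N1.N1=(alive,v0) N1.N2=(suspect,v1)
Op 9: gossip N1<->N2 -> N1.N0=(suspect,v2) N1.N1=(alive,v0) N1.N2=(suspect,v1) | N2.N0=(suspect,v2) N2.N1=(alive,v0) N2.N2=(alive,v1)

Answer: alive 1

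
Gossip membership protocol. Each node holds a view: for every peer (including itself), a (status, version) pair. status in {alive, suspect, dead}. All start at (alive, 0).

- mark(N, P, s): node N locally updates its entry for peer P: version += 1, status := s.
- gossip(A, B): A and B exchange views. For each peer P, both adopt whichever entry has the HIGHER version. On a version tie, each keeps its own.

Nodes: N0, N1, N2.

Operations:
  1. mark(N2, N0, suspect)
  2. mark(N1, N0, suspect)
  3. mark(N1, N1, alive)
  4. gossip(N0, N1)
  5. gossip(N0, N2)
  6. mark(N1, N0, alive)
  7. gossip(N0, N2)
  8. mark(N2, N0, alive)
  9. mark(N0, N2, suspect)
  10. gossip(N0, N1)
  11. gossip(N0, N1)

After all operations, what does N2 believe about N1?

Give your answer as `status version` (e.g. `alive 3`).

Answer: alive 1

Derivation:
Op 1: N2 marks N0=suspect -> (suspect,v1)
Op 2: N1 marks N0=suspect -> (suspect,v1)
Op 3: N1 marks N1=alive -> (alive,v1)
Op 4: gossip N0<->N1 -> N0.N0=(suspect,v1) N0.N1=(alive,v1) N0.N2=(alive,v0) | N1.N0=(suspect,v1) N1.N1=(alive,v1) N1.N2=(alive,v0)
Op 5: gossip N0<->N2 -> N0.N0=(suspect,v1) N0.N1=(alive,v1) N0.N2=(alive,v0) | N2.N0=(suspect,v1) N2.N1=(alive,v1) N2.N2=(alive,v0)
Op 6: N1 marks N0=alive -> (alive,v2)
Op 7: gossip N0<->N2 -> N0.N0=(suspect,v1) N0.N1=(alive,v1) N0.N2=(alive,v0) | N2.N0=(suspect,v1) N2.N1=(alive,v1) N2.N2=(alive,v0)
Op 8: N2 marks N0=alive -> (alive,v2)
Op 9: N0 marks N2=suspect -> (suspect,v1)
Op 10: gossip N0<->N1 -> N0.N0=(alive,v2) N0.N1=(alive,v1) N0.N2=(suspect,v1) | N1.N0=(alive,v2) N1.N1=(alive,v1) N1.N2=(suspect,v1)
Op 11: gossip N0<->N1 -> N0.N0=(alive,v2) N0.N1=(alive,v1) N0.N2=(suspect,v1) | N1.N0=(alive,v2) N1.N1=(alive,v1) N1.N2=(suspect,v1)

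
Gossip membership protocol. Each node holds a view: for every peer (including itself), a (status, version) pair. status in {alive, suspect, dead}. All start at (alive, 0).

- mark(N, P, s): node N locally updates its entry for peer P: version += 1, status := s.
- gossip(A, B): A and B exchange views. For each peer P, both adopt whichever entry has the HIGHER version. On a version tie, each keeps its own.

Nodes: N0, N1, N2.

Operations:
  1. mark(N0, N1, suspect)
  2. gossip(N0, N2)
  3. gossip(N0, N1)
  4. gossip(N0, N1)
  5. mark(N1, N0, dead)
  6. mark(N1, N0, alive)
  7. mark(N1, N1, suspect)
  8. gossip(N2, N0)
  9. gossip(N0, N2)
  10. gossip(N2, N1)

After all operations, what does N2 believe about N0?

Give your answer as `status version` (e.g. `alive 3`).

Op 1: N0 marks N1=suspect -> (suspect,v1)
Op 2: gossip N0<->N2 -> N0.N0=(alive,v0) N0.N1=(suspect,v1) N0.N2=(alive,v0) | N2.N0=(alive,v0) N2.N1=(suspect,v1) N2.N2=(alive,v0)
Op 3: gossip N0<->N1 -> N0.N0=(alive,v0) N0.N1=(suspect,v1) N0.N2=(alive,v0) | N1.N0=(alive,v0) N1.N1=(suspect,v1) N1.N2=(alive,v0)
Op 4: gossip N0<->N1 -> N0.N0=(alive,v0) N0.N1=(suspect,v1) N0.N2=(alive,v0) | N1.N0=(alive,v0) N1.N1=(suspect,v1) N1.N2=(alive,v0)
Op 5: N1 marks N0=dead -> (dead,v1)
Op 6: N1 marks N0=alive -> (alive,v2)
Op 7: N1 marks N1=suspect -> (suspect,v2)
Op 8: gossip N2<->N0 -> N2.N0=(alive,v0) N2.N1=(suspect,v1) N2.N2=(alive,v0) | N0.N0=(alive,v0) N0.N1=(suspect,v1) N0.N2=(alive,v0)
Op 9: gossip N0<->N2 -> N0.N0=(alive,v0) N0.N1=(suspect,v1) N0.N2=(alive,v0) | N2.N0=(alive,v0) N2.N1=(suspect,v1) N2.N2=(alive,v0)
Op 10: gossip N2<->N1 -> N2.N0=(alive,v2) N2.N1=(suspect,v2) N2.N2=(alive,v0) | N1.N0=(alive,v2) N1.N1=(suspect,v2) N1.N2=(alive,v0)

Answer: alive 2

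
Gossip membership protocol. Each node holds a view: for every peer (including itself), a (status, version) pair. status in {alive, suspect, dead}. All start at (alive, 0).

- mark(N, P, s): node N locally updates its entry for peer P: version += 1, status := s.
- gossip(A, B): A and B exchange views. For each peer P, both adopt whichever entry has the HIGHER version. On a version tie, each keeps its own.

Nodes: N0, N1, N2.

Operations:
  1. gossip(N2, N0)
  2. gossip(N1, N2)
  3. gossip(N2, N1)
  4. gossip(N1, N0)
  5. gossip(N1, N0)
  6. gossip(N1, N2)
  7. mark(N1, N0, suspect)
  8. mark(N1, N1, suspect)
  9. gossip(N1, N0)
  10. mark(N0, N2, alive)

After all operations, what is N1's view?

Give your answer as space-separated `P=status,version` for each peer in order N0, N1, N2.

Answer: N0=suspect,1 N1=suspect,1 N2=alive,0

Derivation:
Op 1: gossip N2<->N0 -> N2.N0=(alive,v0) N2.N1=(alive,v0) N2.N2=(alive,v0) | N0.N0=(alive,v0) N0.N1=(alive,v0) N0.N2=(alive,v0)
Op 2: gossip N1<->N2 -> N1.N0=(alive,v0) N1.N1=(alive,v0) N1.N2=(alive,v0) | N2.N0=(alive,v0) N2.N1=(alive,v0) N2.N2=(alive,v0)
Op 3: gossip N2<->N1 -> N2.N0=(alive,v0) N2.N1=(alive,v0) N2.N2=(alive,v0) | N1.N0=(alive,v0) N1.N1=(alive,v0) N1.N2=(alive,v0)
Op 4: gossip N1<->N0 -> N1.N0=(alive,v0) N1.N1=(alive,v0) N1.N2=(alive,v0) | N0.N0=(alive,v0) N0.N1=(alive,v0) N0.N2=(alive,v0)
Op 5: gossip N1<->N0 -> N1.N0=(alive,v0) N1.N1=(alive,v0) N1.N2=(alive,v0) | N0.N0=(alive,v0) N0.N1=(alive,v0) N0.N2=(alive,v0)
Op 6: gossip N1<->N2 -> N1.N0=(alive,v0) N1.N1=(alive,v0) N1.N2=(alive,v0) | N2.N0=(alive,v0) N2.N1=(alive,v0) N2.N2=(alive,v0)
Op 7: N1 marks N0=suspect -> (suspect,v1)
Op 8: N1 marks N1=suspect -> (suspect,v1)
Op 9: gossip N1<->N0 -> N1.N0=(suspect,v1) N1.N1=(suspect,v1) N1.N2=(alive,v0) | N0.N0=(suspect,v1) N0.N1=(suspect,v1) N0.N2=(alive,v0)
Op 10: N0 marks N2=alive -> (alive,v1)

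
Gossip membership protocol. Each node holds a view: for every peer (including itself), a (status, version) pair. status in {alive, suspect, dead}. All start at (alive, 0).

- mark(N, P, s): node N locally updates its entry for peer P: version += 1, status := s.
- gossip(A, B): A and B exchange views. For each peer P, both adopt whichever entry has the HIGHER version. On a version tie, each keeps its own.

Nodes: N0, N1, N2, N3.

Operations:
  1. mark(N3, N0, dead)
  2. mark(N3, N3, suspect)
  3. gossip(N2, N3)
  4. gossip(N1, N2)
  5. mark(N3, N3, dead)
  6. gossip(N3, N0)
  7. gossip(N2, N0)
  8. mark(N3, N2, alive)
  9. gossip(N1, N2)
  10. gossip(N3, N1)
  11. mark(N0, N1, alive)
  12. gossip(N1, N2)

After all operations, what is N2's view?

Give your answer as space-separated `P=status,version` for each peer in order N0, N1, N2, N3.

Op 1: N3 marks N0=dead -> (dead,v1)
Op 2: N3 marks N3=suspect -> (suspect,v1)
Op 3: gossip N2<->N3 -> N2.N0=(dead,v1) N2.N1=(alive,v0) N2.N2=(alive,v0) N2.N3=(suspect,v1) | N3.N0=(dead,v1) N3.N1=(alive,v0) N3.N2=(alive,v0) N3.N3=(suspect,v1)
Op 4: gossip N1<->N2 -> N1.N0=(dead,v1) N1.N1=(alive,v0) N1.N2=(alive,v0) N1.N3=(suspect,v1) | N2.N0=(dead,v1) N2.N1=(alive,v0) N2.N2=(alive,v0) N2.N3=(suspect,v1)
Op 5: N3 marks N3=dead -> (dead,v2)
Op 6: gossip N3<->N0 -> N3.N0=(dead,v1) N3.N1=(alive,v0) N3.N2=(alive,v0) N3.N3=(dead,v2) | N0.N0=(dead,v1) N0.N1=(alive,v0) N0.N2=(alive,v0) N0.N3=(dead,v2)
Op 7: gossip N2<->N0 -> N2.N0=(dead,v1) N2.N1=(alive,v0) N2.N2=(alive,v0) N2.N3=(dead,v2) | N0.N0=(dead,v1) N0.N1=(alive,v0) N0.N2=(alive,v0) N0.N3=(dead,v2)
Op 8: N3 marks N2=alive -> (alive,v1)
Op 9: gossip N1<->N2 -> N1.N0=(dead,v1) N1.N1=(alive,v0) N1.N2=(alive,v0) N1.N3=(dead,v2) | N2.N0=(dead,v1) N2.N1=(alive,v0) N2.N2=(alive,v0) N2.N3=(dead,v2)
Op 10: gossip N3<->N1 -> N3.N0=(dead,v1) N3.N1=(alive,v0) N3.N2=(alive,v1) N3.N3=(dead,v2) | N1.N0=(dead,v1) N1.N1=(alive,v0) N1.N2=(alive,v1) N1.N3=(dead,v2)
Op 11: N0 marks N1=alive -> (alive,v1)
Op 12: gossip N1<->N2 -> N1.N0=(dead,v1) N1.N1=(alive,v0) N1.N2=(alive,v1) N1.N3=(dead,v2) | N2.N0=(dead,v1) N2.N1=(alive,v0) N2.N2=(alive,v1) N2.N3=(dead,v2)

Answer: N0=dead,1 N1=alive,0 N2=alive,1 N3=dead,2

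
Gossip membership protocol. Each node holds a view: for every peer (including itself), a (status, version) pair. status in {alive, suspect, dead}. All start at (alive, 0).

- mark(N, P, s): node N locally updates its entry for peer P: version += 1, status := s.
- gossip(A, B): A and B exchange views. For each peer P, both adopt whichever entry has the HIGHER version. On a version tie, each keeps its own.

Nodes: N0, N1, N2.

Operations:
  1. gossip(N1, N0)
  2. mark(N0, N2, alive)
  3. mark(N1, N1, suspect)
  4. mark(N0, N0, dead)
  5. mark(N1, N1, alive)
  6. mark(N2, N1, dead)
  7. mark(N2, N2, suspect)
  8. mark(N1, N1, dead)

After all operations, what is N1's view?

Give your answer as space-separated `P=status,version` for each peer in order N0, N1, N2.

Answer: N0=alive,0 N1=dead,3 N2=alive,0

Derivation:
Op 1: gossip N1<->N0 -> N1.N0=(alive,v0) N1.N1=(alive,v0) N1.N2=(alive,v0) | N0.N0=(alive,v0) N0.N1=(alive,v0) N0.N2=(alive,v0)
Op 2: N0 marks N2=alive -> (alive,v1)
Op 3: N1 marks N1=suspect -> (suspect,v1)
Op 4: N0 marks N0=dead -> (dead,v1)
Op 5: N1 marks N1=alive -> (alive,v2)
Op 6: N2 marks N1=dead -> (dead,v1)
Op 7: N2 marks N2=suspect -> (suspect,v1)
Op 8: N1 marks N1=dead -> (dead,v3)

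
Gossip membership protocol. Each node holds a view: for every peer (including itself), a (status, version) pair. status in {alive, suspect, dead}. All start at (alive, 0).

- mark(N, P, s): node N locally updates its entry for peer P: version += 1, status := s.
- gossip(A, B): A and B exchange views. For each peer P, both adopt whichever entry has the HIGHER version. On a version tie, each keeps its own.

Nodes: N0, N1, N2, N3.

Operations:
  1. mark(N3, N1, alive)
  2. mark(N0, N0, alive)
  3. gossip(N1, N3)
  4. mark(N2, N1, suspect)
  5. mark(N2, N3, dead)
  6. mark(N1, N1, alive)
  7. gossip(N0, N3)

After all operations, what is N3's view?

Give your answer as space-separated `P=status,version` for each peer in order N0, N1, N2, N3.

Answer: N0=alive,1 N1=alive,1 N2=alive,0 N3=alive,0

Derivation:
Op 1: N3 marks N1=alive -> (alive,v1)
Op 2: N0 marks N0=alive -> (alive,v1)
Op 3: gossip N1<->N3 -> N1.N0=(alive,v0) N1.N1=(alive,v1) N1.N2=(alive,v0) N1.N3=(alive,v0) | N3.N0=(alive,v0) N3.N1=(alive,v1) N3.N2=(alive,v0) N3.N3=(alive,v0)
Op 4: N2 marks N1=suspect -> (suspect,v1)
Op 5: N2 marks N3=dead -> (dead,v1)
Op 6: N1 marks N1=alive -> (alive,v2)
Op 7: gossip N0<->N3 -> N0.N0=(alive,v1) N0.N1=(alive,v1) N0.N2=(alive,v0) N0.N3=(alive,v0) | N3.N0=(alive,v1) N3.N1=(alive,v1) N3.N2=(alive,v0) N3.N3=(alive,v0)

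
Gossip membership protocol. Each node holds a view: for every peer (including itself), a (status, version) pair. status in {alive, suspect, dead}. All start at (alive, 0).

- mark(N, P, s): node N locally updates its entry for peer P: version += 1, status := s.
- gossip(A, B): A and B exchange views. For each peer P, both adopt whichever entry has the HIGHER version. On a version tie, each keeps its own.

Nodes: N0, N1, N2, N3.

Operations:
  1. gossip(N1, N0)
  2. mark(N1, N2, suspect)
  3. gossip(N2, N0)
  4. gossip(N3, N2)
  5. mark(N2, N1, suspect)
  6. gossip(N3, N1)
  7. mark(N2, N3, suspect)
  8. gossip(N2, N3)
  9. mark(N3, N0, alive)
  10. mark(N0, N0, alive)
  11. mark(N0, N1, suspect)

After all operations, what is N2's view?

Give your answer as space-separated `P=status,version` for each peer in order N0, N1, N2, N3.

Answer: N0=alive,0 N1=suspect,1 N2=suspect,1 N3=suspect,1

Derivation:
Op 1: gossip N1<->N0 -> N1.N0=(alive,v0) N1.N1=(alive,v0) N1.N2=(alive,v0) N1.N3=(alive,v0) | N0.N0=(alive,v0) N0.N1=(alive,v0) N0.N2=(alive,v0) N0.N3=(alive,v0)
Op 2: N1 marks N2=suspect -> (suspect,v1)
Op 3: gossip N2<->N0 -> N2.N0=(alive,v0) N2.N1=(alive,v0) N2.N2=(alive,v0) N2.N3=(alive,v0) | N0.N0=(alive,v0) N0.N1=(alive,v0) N0.N2=(alive,v0) N0.N3=(alive,v0)
Op 4: gossip N3<->N2 -> N3.N0=(alive,v0) N3.N1=(alive,v0) N3.N2=(alive,v0) N3.N3=(alive,v0) | N2.N0=(alive,v0) N2.N1=(alive,v0) N2.N2=(alive,v0) N2.N3=(alive,v0)
Op 5: N2 marks N1=suspect -> (suspect,v1)
Op 6: gossip N3<->N1 -> N3.N0=(alive,v0) N3.N1=(alive,v0) N3.N2=(suspect,v1) N3.N3=(alive,v0) | N1.N0=(alive,v0) N1.N1=(alive,v0) N1.N2=(suspect,v1) N1.N3=(alive,v0)
Op 7: N2 marks N3=suspect -> (suspect,v1)
Op 8: gossip N2<->N3 -> N2.N0=(alive,v0) N2.N1=(suspect,v1) N2.N2=(suspect,v1) N2.N3=(suspect,v1) | N3.N0=(alive,v0) N3.N1=(suspect,v1) N3.N2=(suspect,v1) N3.N3=(suspect,v1)
Op 9: N3 marks N0=alive -> (alive,v1)
Op 10: N0 marks N0=alive -> (alive,v1)
Op 11: N0 marks N1=suspect -> (suspect,v1)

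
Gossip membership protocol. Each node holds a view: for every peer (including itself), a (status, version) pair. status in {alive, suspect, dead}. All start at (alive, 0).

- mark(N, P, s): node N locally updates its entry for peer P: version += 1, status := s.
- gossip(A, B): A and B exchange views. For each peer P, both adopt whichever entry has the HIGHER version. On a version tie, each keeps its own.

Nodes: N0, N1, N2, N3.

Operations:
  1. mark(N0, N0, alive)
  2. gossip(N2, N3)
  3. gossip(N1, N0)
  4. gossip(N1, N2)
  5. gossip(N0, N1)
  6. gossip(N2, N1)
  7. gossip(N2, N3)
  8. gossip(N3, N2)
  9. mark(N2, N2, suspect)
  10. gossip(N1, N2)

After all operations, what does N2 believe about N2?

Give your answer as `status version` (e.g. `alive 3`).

Answer: suspect 1

Derivation:
Op 1: N0 marks N0=alive -> (alive,v1)
Op 2: gossip N2<->N3 -> N2.N0=(alive,v0) N2.N1=(alive,v0) N2.N2=(alive,v0) N2.N3=(alive,v0) | N3.N0=(alive,v0) N3.N1=(alive,v0) N3.N2=(alive,v0) N3.N3=(alive,v0)
Op 3: gossip N1<->N0 -> N1.N0=(alive,v1) N1.N1=(alive,v0) N1.N2=(alive,v0) N1.N3=(alive,v0) | N0.N0=(alive,v1) N0.N1=(alive,v0) N0.N2=(alive,v0) N0.N3=(alive,v0)
Op 4: gossip N1<->N2 -> N1.N0=(alive,v1) N1.N1=(alive,v0) N1.N2=(alive,v0) N1.N3=(alive,v0) | N2.N0=(alive,v1) N2.N1=(alive,v0) N2.N2=(alive,v0) N2.N3=(alive,v0)
Op 5: gossip N0<->N1 -> N0.N0=(alive,v1) N0.N1=(alive,v0) N0.N2=(alive,v0) N0.N3=(alive,v0) | N1.N0=(alive,v1) N1.N1=(alive,v0) N1.N2=(alive,v0) N1.N3=(alive,v0)
Op 6: gossip N2<->N1 -> N2.N0=(alive,v1) N2.N1=(alive,v0) N2.N2=(alive,v0) N2.N3=(alive,v0) | N1.N0=(alive,v1) N1.N1=(alive,v0) N1.N2=(alive,v0) N1.N3=(alive,v0)
Op 7: gossip N2<->N3 -> N2.N0=(alive,v1) N2.N1=(alive,v0) N2.N2=(alive,v0) N2.N3=(alive,v0) | N3.N0=(alive,v1) N3.N1=(alive,v0) N3.N2=(alive,v0) N3.N3=(alive,v0)
Op 8: gossip N3<->N2 -> N3.N0=(alive,v1) N3.N1=(alive,v0) N3.N2=(alive,v0) N3.N3=(alive,v0) | N2.N0=(alive,v1) N2.N1=(alive,v0) N2.N2=(alive,v0) N2.N3=(alive,v0)
Op 9: N2 marks N2=suspect -> (suspect,v1)
Op 10: gossip N1<->N2 -> N1.N0=(alive,v1) N1.N1=(alive,v0) N1.N2=(suspect,v1) N1.N3=(alive,v0) | N2.N0=(alive,v1) N2.N1=(alive,v0) N2.N2=(suspect,v1) N2.N3=(alive,v0)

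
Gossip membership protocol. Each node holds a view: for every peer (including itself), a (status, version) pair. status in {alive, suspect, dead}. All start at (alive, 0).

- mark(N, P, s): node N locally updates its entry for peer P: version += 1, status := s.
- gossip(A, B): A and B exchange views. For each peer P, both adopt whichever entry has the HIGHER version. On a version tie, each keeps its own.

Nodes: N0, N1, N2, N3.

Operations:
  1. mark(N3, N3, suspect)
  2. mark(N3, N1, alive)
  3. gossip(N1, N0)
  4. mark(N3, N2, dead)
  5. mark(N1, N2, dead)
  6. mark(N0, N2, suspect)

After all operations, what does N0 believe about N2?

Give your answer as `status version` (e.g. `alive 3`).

Op 1: N3 marks N3=suspect -> (suspect,v1)
Op 2: N3 marks N1=alive -> (alive,v1)
Op 3: gossip N1<->N0 -> N1.N0=(alive,v0) N1.N1=(alive,v0) N1.N2=(alive,v0) N1.N3=(alive,v0) | N0.N0=(alive,v0) N0.N1=(alive,v0) N0.N2=(alive,v0) N0.N3=(alive,v0)
Op 4: N3 marks N2=dead -> (dead,v1)
Op 5: N1 marks N2=dead -> (dead,v1)
Op 6: N0 marks N2=suspect -> (suspect,v1)

Answer: suspect 1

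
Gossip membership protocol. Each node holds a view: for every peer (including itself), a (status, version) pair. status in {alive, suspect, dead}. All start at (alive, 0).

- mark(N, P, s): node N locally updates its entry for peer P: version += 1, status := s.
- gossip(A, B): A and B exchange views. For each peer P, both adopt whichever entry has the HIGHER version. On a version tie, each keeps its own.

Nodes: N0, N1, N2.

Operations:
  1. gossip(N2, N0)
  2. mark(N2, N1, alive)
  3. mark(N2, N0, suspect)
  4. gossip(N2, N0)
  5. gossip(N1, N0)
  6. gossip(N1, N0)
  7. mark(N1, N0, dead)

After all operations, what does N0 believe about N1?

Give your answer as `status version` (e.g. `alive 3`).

Answer: alive 1

Derivation:
Op 1: gossip N2<->N0 -> N2.N0=(alive,v0) N2.N1=(alive,v0) N2.N2=(alive,v0) | N0.N0=(alive,v0) N0.N1=(alive,v0) N0.N2=(alive,v0)
Op 2: N2 marks N1=alive -> (alive,v1)
Op 3: N2 marks N0=suspect -> (suspect,v1)
Op 4: gossip N2<->N0 -> N2.N0=(suspect,v1) N2.N1=(alive,v1) N2.N2=(alive,v0) | N0.N0=(suspect,v1) N0.N1=(alive,v1) N0.N2=(alive,v0)
Op 5: gossip N1<->N0 -> N1.N0=(suspect,v1) N1.N1=(alive,v1) N1.N2=(alive,v0) | N0.N0=(suspect,v1) N0.N1=(alive,v1) N0.N2=(alive,v0)
Op 6: gossip N1<->N0 -> N1.N0=(suspect,v1) N1.N1=(alive,v1) N1.N2=(alive,v0) | N0.N0=(suspect,v1) N0.N1=(alive,v1) N0.N2=(alive,v0)
Op 7: N1 marks N0=dead -> (dead,v2)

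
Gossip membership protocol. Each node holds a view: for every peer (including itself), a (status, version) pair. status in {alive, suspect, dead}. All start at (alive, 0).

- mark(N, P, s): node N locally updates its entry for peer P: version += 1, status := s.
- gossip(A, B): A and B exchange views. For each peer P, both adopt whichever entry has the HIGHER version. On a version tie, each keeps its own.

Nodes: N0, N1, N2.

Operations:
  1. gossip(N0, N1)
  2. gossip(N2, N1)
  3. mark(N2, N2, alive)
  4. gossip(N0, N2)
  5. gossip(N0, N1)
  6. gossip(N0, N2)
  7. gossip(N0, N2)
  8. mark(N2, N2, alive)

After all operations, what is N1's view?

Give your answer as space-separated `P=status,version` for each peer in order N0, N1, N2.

Op 1: gossip N0<->N1 -> N0.N0=(alive,v0) N0.N1=(alive,v0) N0.N2=(alive,v0) | N1.N0=(alive,v0) N1.N1=(alive,v0) N1.N2=(alive,v0)
Op 2: gossip N2<->N1 -> N2.N0=(alive,v0) N2.N1=(alive,v0) N2.N2=(alive,v0) | N1.N0=(alive,v0) N1.N1=(alive,v0) N1.N2=(alive,v0)
Op 3: N2 marks N2=alive -> (alive,v1)
Op 4: gossip N0<->N2 -> N0.N0=(alive,v0) N0.N1=(alive,v0) N0.N2=(alive,v1) | N2.N0=(alive,v0) N2.N1=(alive,v0) N2.N2=(alive,v1)
Op 5: gossip N0<->N1 -> N0.N0=(alive,v0) N0.N1=(alive,v0) N0.N2=(alive,v1) | N1.N0=(alive,v0) N1.N1=(alive,v0) N1.N2=(alive,v1)
Op 6: gossip N0<->N2 -> N0.N0=(alive,v0) N0.N1=(alive,v0) N0.N2=(alive,v1) | N2.N0=(alive,v0) N2.N1=(alive,v0) N2.N2=(alive,v1)
Op 7: gossip N0<->N2 -> N0.N0=(alive,v0) N0.N1=(alive,v0) N0.N2=(alive,v1) | N2.N0=(alive,v0) N2.N1=(alive,v0) N2.N2=(alive,v1)
Op 8: N2 marks N2=alive -> (alive,v2)

Answer: N0=alive,0 N1=alive,0 N2=alive,1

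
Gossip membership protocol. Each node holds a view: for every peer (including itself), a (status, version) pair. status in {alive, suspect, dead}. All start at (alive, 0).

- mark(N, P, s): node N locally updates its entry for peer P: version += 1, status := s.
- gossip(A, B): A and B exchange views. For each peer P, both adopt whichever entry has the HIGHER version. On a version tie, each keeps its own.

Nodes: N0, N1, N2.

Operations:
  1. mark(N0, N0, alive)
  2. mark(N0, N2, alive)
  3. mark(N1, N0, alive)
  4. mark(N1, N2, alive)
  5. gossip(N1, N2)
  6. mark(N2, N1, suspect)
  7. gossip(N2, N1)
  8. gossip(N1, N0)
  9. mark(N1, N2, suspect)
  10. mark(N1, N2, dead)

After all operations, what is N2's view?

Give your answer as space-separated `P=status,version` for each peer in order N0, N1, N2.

Answer: N0=alive,1 N1=suspect,1 N2=alive,1

Derivation:
Op 1: N0 marks N0=alive -> (alive,v1)
Op 2: N0 marks N2=alive -> (alive,v1)
Op 3: N1 marks N0=alive -> (alive,v1)
Op 4: N1 marks N2=alive -> (alive,v1)
Op 5: gossip N1<->N2 -> N1.N0=(alive,v1) N1.N1=(alive,v0) N1.N2=(alive,v1) | N2.N0=(alive,v1) N2.N1=(alive,v0) N2.N2=(alive,v1)
Op 6: N2 marks N1=suspect -> (suspect,v1)
Op 7: gossip N2<->N1 -> N2.N0=(alive,v1) N2.N1=(suspect,v1) N2.N2=(alive,v1) | N1.N0=(alive,v1) N1.N1=(suspect,v1) N1.N2=(alive,v1)
Op 8: gossip N1<->N0 -> N1.N0=(alive,v1) N1.N1=(suspect,v1) N1.N2=(alive,v1) | N0.N0=(alive,v1) N0.N1=(suspect,v1) N0.N2=(alive,v1)
Op 9: N1 marks N2=suspect -> (suspect,v2)
Op 10: N1 marks N2=dead -> (dead,v3)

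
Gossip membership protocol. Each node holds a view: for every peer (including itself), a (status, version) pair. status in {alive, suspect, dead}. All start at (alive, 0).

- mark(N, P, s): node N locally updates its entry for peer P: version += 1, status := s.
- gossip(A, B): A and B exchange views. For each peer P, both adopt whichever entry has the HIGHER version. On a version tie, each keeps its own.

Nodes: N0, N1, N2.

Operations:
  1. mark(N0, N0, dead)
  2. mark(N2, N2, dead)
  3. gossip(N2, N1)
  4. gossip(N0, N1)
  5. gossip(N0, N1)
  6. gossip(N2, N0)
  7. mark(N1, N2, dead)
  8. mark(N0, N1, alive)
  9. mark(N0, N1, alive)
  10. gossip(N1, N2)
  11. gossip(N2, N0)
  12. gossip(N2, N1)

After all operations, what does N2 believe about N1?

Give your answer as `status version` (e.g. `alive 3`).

Op 1: N0 marks N0=dead -> (dead,v1)
Op 2: N2 marks N2=dead -> (dead,v1)
Op 3: gossip N2<->N1 -> N2.N0=(alive,v0) N2.N1=(alive,v0) N2.N2=(dead,v1) | N1.N0=(alive,v0) N1.N1=(alive,v0) N1.N2=(dead,v1)
Op 4: gossip N0<->N1 -> N0.N0=(dead,v1) N0.N1=(alive,v0) N0.N2=(dead,v1) | N1.N0=(dead,v1) N1.N1=(alive,v0) N1.N2=(dead,v1)
Op 5: gossip N0<->N1 -> N0.N0=(dead,v1) N0.N1=(alive,v0) N0.N2=(dead,v1) | N1.N0=(dead,v1) N1.N1=(alive,v0) N1.N2=(dead,v1)
Op 6: gossip N2<->N0 -> N2.N0=(dead,v1) N2.N1=(alive,v0) N2.N2=(dead,v1) | N0.N0=(dead,v1) N0.N1=(alive,v0) N0.N2=(dead,v1)
Op 7: N1 marks N2=dead -> (dead,v2)
Op 8: N0 marks N1=alive -> (alive,v1)
Op 9: N0 marks N1=alive -> (alive,v2)
Op 10: gossip N1<->N2 -> N1.N0=(dead,v1) N1.N1=(alive,v0) N1.N2=(dead,v2) | N2.N0=(dead,v1) N2.N1=(alive,v0) N2.N2=(dead,v2)
Op 11: gossip N2<->N0 -> N2.N0=(dead,v1) N2.N1=(alive,v2) N2.N2=(dead,v2) | N0.N0=(dead,v1) N0.N1=(alive,v2) N0.N2=(dead,v2)
Op 12: gossip N2<->N1 -> N2.N0=(dead,v1) N2.N1=(alive,v2) N2.N2=(dead,v2) | N1.N0=(dead,v1) N1.N1=(alive,v2) N1.N2=(dead,v2)

Answer: alive 2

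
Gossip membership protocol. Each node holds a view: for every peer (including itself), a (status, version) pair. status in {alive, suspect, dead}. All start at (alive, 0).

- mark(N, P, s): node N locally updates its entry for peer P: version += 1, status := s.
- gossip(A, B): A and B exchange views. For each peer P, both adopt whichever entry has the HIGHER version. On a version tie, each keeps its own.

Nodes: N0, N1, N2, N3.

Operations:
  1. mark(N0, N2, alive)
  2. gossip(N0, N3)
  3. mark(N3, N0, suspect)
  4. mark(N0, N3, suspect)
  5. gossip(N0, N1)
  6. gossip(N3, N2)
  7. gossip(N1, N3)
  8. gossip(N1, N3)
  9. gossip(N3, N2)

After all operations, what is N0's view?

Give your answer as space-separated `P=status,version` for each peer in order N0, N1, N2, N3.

Op 1: N0 marks N2=alive -> (alive,v1)
Op 2: gossip N0<->N3 -> N0.N0=(alive,v0) N0.N1=(alive,v0) N0.N2=(alive,v1) N0.N3=(alive,v0) | N3.N0=(alive,v0) N3.N1=(alive,v0) N3.N2=(alive,v1) N3.N3=(alive,v0)
Op 3: N3 marks N0=suspect -> (suspect,v1)
Op 4: N0 marks N3=suspect -> (suspect,v1)
Op 5: gossip N0<->N1 -> N0.N0=(alive,v0) N0.N1=(alive,v0) N0.N2=(alive,v1) N0.N3=(suspect,v1) | N1.N0=(alive,v0) N1.N1=(alive,v0) N1.N2=(alive,v1) N1.N3=(suspect,v1)
Op 6: gossip N3<->N2 -> N3.N0=(suspect,v1) N3.N1=(alive,v0) N3.N2=(alive,v1) N3.N3=(alive,v0) | N2.N0=(suspect,v1) N2.N1=(alive,v0) N2.N2=(alive,v1) N2.N3=(alive,v0)
Op 7: gossip N1<->N3 -> N1.N0=(suspect,v1) N1.N1=(alive,v0) N1.N2=(alive,v1) N1.N3=(suspect,v1) | N3.N0=(suspect,v1) N3.N1=(alive,v0) N3.N2=(alive,v1) N3.N3=(suspect,v1)
Op 8: gossip N1<->N3 -> N1.N0=(suspect,v1) N1.N1=(alive,v0) N1.N2=(alive,v1) N1.N3=(suspect,v1) | N3.N0=(suspect,v1) N3.N1=(alive,v0) N3.N2=(alive,v1) N3.N3=(suspect,v1)
Op 9: gossip N3<->N2 -> N3.N0=(suspect,v1) N3.N1=(alive,v0) N3.N2=(alive,v1) N3.N3=(suspect,v1) | N2.N0=(suspect,v1) N2.N1=(alive,v0) N2.N2=(alive,v1) N2.N3=(suspect,v1)

Answer: N0=alive,0 N1=alive,0 N2=alive,1 N3=suspect,1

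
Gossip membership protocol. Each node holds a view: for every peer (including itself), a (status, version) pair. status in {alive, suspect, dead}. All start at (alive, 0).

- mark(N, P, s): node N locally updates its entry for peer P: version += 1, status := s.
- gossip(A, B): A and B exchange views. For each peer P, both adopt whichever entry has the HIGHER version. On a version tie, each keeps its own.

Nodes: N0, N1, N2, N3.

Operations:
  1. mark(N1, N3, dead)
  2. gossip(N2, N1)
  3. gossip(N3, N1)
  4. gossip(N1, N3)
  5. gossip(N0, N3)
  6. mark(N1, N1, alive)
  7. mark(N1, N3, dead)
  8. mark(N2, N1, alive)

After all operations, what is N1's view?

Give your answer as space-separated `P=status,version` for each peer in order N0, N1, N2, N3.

Op 1: N1 marks N3=dead -> (dead,v1)
Op 2: gossip N2<->N1 -> N2.N0=(alive,v0) N2.N1=(alive,v0) N2.N2=(alive,v0) N2.N3=(dead,v1) | N1.N0=(alive,v0) N1.N1=(alive,v0) N1.N2=(alive,v0) N1.N3=(dead,v1)
Op 3: gossip N3<->N1 -> N3.N0=(alive,v0) N3.N1=(alive,v0) N3.N2=(alive,v0) N3.N3=(dead,v1) | N1.N0=(alive,v0) N1.N1=(alive,v0) N1.N2=(alive,v0) N1.N3=(dead,v1)
Op 4: gossip N1<->N3 -> N1.N0=(alive,v0) N1.N1=(alive,v0) N1.N2=(alive,v0) N1.N3=(dead,v1) | N3.N0=(alive,v0) N3.N1=(alive,v0) N3.N2=(alive,v0) N3.N3=(dead,v1)
Op 5: gossip N0<->N3 -> N0.N0=(alive,v0) N0.N1=(alive,v0) N0.N2=(alive,v0) N0.N3=(dead,v1) | N3.N0=(alive,v0) N3.N1=(alive,v0) N3.N2=(alive,v0) N3.N3=(dead,v1)
Op 6: N1 marks N1=alive -> (alive,v1)
Op 7: N1 marks N3=dead -> (dead,v2)
Op 8: N2 marks N1=alive -> (alive,v1)

Answer: N0=alive,0 N1=alive,1 N2=alive,0 N3=dead,2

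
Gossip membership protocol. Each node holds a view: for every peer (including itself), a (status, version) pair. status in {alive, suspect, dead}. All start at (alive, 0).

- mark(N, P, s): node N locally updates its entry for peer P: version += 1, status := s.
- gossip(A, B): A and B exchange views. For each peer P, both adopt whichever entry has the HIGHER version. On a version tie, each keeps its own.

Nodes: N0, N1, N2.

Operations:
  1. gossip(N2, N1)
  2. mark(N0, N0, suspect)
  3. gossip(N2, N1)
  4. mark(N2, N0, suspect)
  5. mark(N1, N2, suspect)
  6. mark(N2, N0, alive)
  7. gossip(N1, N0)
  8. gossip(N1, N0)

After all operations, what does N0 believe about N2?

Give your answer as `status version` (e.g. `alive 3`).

Answer: suspect 1

Derivation:
Op 1: gossip N2<->N1 -> N2.N0=(alive,v0) N2.N1=(alive,v0) N2.N2=(alive,v0) | N1.N0=(alive,v0) N1.N1=(alive,v0) N1.N2=(alive,v0)
Op 2: N0 marks N0=suspect -> (suspect,v1)
Op 3: gossip N2<->N1 -> N2.N0=(alive,v0) N2.N1=(alive,v0) N2.N2=(alive,v0) | N1.N0=(alive,v0) N1.N1=(alive,v0) N1.N2=(alive,v0)
Op 4: N2 marks N0=suspect -> (suspect,v1)
Op 5: N1 marks N2=suspect -> (suspect,v1)
Op 6: N2 marks N0=alive -> (alive,v2)
Op 7: gossip N1<->N0 -> N1.N0=(suspect,v1) N1.N1=(alive,v0) N1.N2=(suspect,v1) | N0.N0=(suspect,v1) N0.N1=(alive,v0) N0.N2=(suspect,v1)
Op 8: gossip N1<->N0 -> N1.N0=(suspect,v1) N1.N1=(alive,v0) N1.N2=(suspect,v1) | N0.N0=(suspect,v1) N0.N1=(alive,v0) N0.N2=(suspect,v1)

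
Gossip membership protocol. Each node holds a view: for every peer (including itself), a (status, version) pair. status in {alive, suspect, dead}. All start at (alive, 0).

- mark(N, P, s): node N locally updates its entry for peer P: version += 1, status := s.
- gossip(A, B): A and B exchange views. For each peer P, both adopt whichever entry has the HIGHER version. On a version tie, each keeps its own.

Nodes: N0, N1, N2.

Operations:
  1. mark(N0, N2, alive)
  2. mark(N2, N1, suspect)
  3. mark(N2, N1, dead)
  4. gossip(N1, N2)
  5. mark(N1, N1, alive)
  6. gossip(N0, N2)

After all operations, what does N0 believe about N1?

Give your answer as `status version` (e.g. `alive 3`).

Answer: dead 2

Derivation:
Op 1: N0 marks N2=alive -> (alive,v1)
Op 2: N2 marks N1=suspect -> (suspect,v1)
Op 3: N2 marks N1=dead -> (dead,v2)
Op 4: gossip N1<->N2 -> N1.N0=(alive,v0) N1.N1=(dead,v2) N1.N2=(alive,v0) | N2.N0=(alive,v0) N2.N1=(dead,v2) N2.N2=(alive,v0)
Op 5: N1 marks N1=alive -> (alive,v3)
Op 6: gossip N0<->N2 -> N0.N0=(alive,v0) N0.N1=(dead,v2) N0.N2=(alive,v1) | N2.N0=(alive,v0) N2.N1=(dead,v2) N2.N2=(alive,v1)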